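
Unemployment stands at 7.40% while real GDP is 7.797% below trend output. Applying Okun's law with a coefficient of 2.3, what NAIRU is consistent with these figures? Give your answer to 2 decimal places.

From Okun's law, u - u* = -(output gap)/β = -(-7.797)/2.3 = 3.39 points.
So u* = 7.4 - 3.39 = 4.01%.

4.01%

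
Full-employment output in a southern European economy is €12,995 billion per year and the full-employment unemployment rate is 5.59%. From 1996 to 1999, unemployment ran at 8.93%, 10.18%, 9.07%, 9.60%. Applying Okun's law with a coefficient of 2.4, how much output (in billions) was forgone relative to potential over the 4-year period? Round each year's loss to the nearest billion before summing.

Year 1996: gap = -2.4 × (8.93 - 5.59) = -8.016%, loss ≈ 12995 × 8.016/100 ≈ 1042.
Year 1997: gap = -2.4 × (10.18 - 5.59) = -11.016%, loss ≈ 12995 × 11.016/100 ≈ 1432.
Year 1998: gap = -2.4 × (9.07 - 5.59) = -8.352%, loss ≈ 12995 × 8.352/100 ≈ 1085.
Year 1999: gap = -2.4 × (9.6 - 5.59) = -9.624%, loss ≈ 12995 × 9.624/100 ≈ 1251.
Total lost output = 1042 + 1432 + 1085 + 1251 = 4810 billion.

€4,810 billion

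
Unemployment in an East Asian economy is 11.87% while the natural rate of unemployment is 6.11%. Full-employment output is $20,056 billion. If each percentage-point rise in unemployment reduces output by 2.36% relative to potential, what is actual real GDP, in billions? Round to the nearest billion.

$17,330 billion

Unemployment gap = 11.87 - 6.11 = 5.76 points, so the output gap is -2.36 × 5.76 = -13.5936%.
Actual GDP = 20056 × (1 - 13.5936/100) = 20056 × 0.864064 ≈ 17330 billion.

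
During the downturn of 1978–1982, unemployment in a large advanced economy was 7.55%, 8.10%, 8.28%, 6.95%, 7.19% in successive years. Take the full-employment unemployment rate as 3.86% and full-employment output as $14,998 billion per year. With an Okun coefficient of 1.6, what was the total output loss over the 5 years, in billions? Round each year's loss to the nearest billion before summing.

Year 1978: gap = -1.6 × (7.55 - 3.86) = -5.904%, loss ≈ 14998 × 5.904/100 ≈ 885.
Year 1979: gap = -1.6 × (8.1 - 3.86) = -6.784%, loss ≈ 14998 × 6.784/100 ≈ 1017.
Year 1980: gap = -1.6 × (8.28 - 3.86) = -7.072%, loss ≈ 14998 × 7.072/100 ≈ 1061.
Year 1981: gap = -1.6 × (6.95 - 3.86) = -4.944%, loss ≈ 14998 × 4.944/100 ≈ 742.
Year 1982: gap = -1.6 × (7.19 - 3.86) = -5.328%, loss ≈ 14998 × 5.328/100 ≈ 799.
Total lost output = 885 + 1017 + 1061 + 742 + 799 = 4504 billion.

$4,504 billion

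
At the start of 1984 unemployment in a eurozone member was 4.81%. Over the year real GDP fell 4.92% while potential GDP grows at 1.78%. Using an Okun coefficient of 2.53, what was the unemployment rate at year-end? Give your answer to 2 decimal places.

7.46%

Growth-rate Okun's law: g_Y = g_Y* - β × Δu, so Δu = (g_Y* - g_Y)/β.
Δu = (1.78 + 4.92)/2.53 = 6.7/2.53 = 2.65 percentage points.
Year-end unemployment = 4.81 + 2.65 = 7.46%.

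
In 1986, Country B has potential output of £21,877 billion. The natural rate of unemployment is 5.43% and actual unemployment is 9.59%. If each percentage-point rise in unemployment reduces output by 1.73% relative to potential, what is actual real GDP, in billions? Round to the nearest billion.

Unemployment gap = 9.59 - 5.43 = 4.16 points, so the output gap is -1.73 × 4.16 = -7.1968%.
Actual GDP = 21877 × (1 - 7.1968/100) = 21877 × 0.928032 ≈ 20303 billion.

£20,303 billion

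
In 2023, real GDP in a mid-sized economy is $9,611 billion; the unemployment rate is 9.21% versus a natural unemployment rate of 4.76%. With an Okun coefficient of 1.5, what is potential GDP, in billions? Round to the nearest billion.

Unemployment gap = 9.21 - 4.76 = 4.45 points, so output gap = -1.5 × 4.45 = -6.675%.
Since Y = Y* × (1 + gap/100), Y* = 9611/0.93325 ≈ 10298 billion.

$10,298 billion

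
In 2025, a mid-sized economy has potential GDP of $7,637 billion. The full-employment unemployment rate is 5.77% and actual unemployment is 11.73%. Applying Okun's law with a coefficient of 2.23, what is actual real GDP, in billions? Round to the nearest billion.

Unemployment gap = 11.73 - 5.77 = 5.96 points, so the output gap is -2.23 × 5.96 = -13.2908%.
Actual GDP = 7637 × (1 - 13.2908/100) = 7637 × 0.867092 ≈ 6622 billion.

$6,622 billion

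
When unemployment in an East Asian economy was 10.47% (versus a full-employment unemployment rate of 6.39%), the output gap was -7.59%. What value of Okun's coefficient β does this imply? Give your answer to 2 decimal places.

Okun's law: output gap = -β × (u - u*).
-7.59 = -β × (10.47 - 6.39) = -β × 4.08, so β = 7.59/4.08 = 1.86.

β ≈ 1.86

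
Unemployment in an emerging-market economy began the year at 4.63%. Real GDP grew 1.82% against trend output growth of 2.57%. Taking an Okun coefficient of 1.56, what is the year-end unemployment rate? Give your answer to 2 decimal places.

5.11%

Growth-rate Okun's law: g_Y = g_Y* - β × Δu, so Δu = (g_Y* - g_Y)/β.
Δu = (2.57 - 1.82)/1.56 = 0.75/1.56 = 0.48 percentage points.
Year-end unemployment = 4.63 + 0.48 = 5.11%.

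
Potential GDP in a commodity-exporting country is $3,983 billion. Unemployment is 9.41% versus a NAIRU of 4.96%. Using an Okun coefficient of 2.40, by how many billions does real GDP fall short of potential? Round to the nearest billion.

$425 billion

Output gap = -2.40 × (9.41 - 4.96) = -2.4 × 4.45 = -10.68%.
Actual GDP ≈ 3983 × 0.8932 ≈ 3558 billion, so the shortfall is 3983 - 3558 = 425 billion.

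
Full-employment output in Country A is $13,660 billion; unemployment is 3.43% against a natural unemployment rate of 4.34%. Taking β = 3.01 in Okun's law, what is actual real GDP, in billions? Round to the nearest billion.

Unemployment gap = 3.43 - 4.34 = -0.91 points, so the output gap is -3.01 × (-0.91) = 2.7391%.
Actual GDP = 13660 × (1 + 2.7391/100) = 13660 × 1.027391 ≈ 14034 billion.

$14,034 billion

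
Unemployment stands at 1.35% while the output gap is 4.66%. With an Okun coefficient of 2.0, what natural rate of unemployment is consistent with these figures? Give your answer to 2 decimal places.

3.68%

From Okun's law, u - u* = -(output gap)/β = -(4.66)/2.0 = -2.33 points.
So u* = 1.35 + 2.33 = 3.68%.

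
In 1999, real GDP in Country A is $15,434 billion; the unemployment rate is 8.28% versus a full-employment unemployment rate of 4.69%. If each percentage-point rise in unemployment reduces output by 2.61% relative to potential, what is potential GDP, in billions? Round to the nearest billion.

$17,030 billion

Unemployment gap = 8.28 - 4.69 = 3.59 points, so output gap = -2.61 × 3.59 = -9.3699%.
Since Y = Y* × (1 + gap/100), Y* = 15434/0.906301 ≈ 17030 billion.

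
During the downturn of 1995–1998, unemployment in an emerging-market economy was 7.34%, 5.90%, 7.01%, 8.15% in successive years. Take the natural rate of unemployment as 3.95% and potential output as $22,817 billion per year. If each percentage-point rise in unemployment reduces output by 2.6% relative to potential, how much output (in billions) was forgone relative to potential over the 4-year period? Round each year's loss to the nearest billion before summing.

Year 1995: gap = -2.6 × (7.34 - 3.95) = -8.814%, loss ≈ 22817 × 8.814/100 ≈ 2011.
Year 1996: gap = -2.6 × (5.9 - 3.95) = -5.07%, loss ≈ 22817 × 5.07/100 ≈ 1157.
Year 1997: gap = -2.6 × (7.01 - 3.95) = -7.956%, loss ≈ 22817 × 7.956/100 ≈ 1815.
Year 1998: gap = -2.6 × (8.15 - 3.95) = -10.92%, loss ≈ 22817 × 10.92/100 ≈ 2492.
Total lost output = 2011 + 1157 + 1815 + 2492 = 7475 billion.

$7,475 billion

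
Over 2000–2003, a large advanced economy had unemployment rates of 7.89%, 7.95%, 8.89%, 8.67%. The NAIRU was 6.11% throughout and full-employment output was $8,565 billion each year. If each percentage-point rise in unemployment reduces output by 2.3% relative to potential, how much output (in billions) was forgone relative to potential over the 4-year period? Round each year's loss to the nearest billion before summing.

Year 2000: gap = -2.3 × (7.89 - 6.11) = -4.094%, loss ≈ 8565 × 4.094/100 ≈ 351.
Year 2001: gap = -2.3 × (7.95 - 6.11) = -4.232%, loss ≈ 8565 × 4.232/100 ≈ 362.
Year 2002: gap = -2.3 × (8.89 - 6.11) = -6.394%, loss ≈ 8565 × 6.394/100 ≈ 548.
Year 2003: gap = -2.3 × (8.67 - 6.11) = -5.888%, loss ≈ 8565 × 5.888/100 ≈ 504.
Total lost output = 351 + 362 + 548 + 504 = 1765 billion.

$1,765 billion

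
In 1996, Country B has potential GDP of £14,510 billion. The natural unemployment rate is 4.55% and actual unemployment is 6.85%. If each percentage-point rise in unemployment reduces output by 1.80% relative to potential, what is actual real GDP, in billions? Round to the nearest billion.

Unemployment gap = 6.85 - 4.55 = 2.3 points, so the output gap is -1.8 × 2.3 = -4.14%.
Actual GDP = 14510 × (1 - 4.14/100) = 14510 × 0.9586 ≈ 13909 billion.

£13,909 billion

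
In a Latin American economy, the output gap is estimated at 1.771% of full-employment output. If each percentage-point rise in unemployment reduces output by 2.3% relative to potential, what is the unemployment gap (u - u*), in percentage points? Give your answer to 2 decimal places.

-0.77 percentage points

Okun's law: output gap = -β × (u - u*), so u - u* = -(output gap)/β.
u - u* = -(1.771)/2.3 = -0.77 percentage points.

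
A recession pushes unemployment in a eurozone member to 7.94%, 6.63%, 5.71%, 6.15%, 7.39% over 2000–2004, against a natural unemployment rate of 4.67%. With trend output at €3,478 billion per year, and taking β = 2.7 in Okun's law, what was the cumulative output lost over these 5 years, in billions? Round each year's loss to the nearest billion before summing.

Year 2000: gap = -2.7 × (7.94 - 4.67) = -8.829%, loss ≈ 3478 × 8.829/100 ≈ 307.
Year 2001: gap = -2.7 × (6.63 - 4.67) = -5.292%, loss ≈ 3478 × 5.292/100 ≈ 184.
Year 2002: gap = -2.7 × (5.71 - 4.67) = -2.808%, loss ≈ 3478 × 2.808/100 ≈ 98.
Year 2003: gap = -2.7 × (6.15 - 4.67) = -3.996%, loss ≈ 3478 × 3.996/100 ≈ 139.
Year 2004: gap = -2.7 × (7.39 - 4.67) = -7.344%, loss ≈ 3478 × 7.344/100 ≈ 255.
Total lost output = 307 + 184 + 98 + 139 + 255 = 983 billion.

€983 billion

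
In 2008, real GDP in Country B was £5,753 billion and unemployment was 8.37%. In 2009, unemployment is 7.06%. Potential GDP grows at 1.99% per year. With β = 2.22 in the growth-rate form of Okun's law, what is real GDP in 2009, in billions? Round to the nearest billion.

£6,035 billion

Δu = 7.06 - 8.37 = -1.31 points.
Okun's law (growth form): g_Y = g_Y* - β × Δu = 1.99 - 2.22 × (-1.31) = 1.99 + 2.9082 = 4.8982%.
Real GDP in the next year = 5753 × (1 + 4.8982/100) = 5753 × 1.048982 ≈ 6035 billion.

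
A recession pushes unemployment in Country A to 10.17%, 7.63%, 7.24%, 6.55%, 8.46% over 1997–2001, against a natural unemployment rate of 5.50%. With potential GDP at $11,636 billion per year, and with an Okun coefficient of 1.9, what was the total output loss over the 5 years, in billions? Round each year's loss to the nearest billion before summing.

Year 1997: gap = -1.9 × (10.17 - 5.5) = -8.873%, loss ≈ 11636 × 8.873/100 ≈ 1032.
Year 1998: gap = -1.9 × (7.63 - 5.5) = -4.047%, loss ≈ 11636 × 4.047/100 ≈ 471.
Year 1999: gap = -1.9 × (7.24 - 5.5) = -3.306%, loss ≈ 11636 × 3.306/100 ≈ 385.
Year 2000: gap = -1.9 × (6.55 - 5.5) = -1.995%, loss ≈ 11636 × 1.995/100 ≈ 232.
Year 2001: gap = -1.9 × (8.46 - 5.5) = -5.624%, loss ≈ 11636 × 5.624/100 ≈ 654.
Total lost output = 1032 + 471 + 385 + 232 + 654 = 2774 billion.

$2,774 billion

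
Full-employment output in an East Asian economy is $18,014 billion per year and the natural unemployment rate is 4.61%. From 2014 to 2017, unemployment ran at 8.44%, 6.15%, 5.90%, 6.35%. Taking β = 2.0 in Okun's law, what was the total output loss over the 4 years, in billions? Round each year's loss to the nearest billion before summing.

$3,027 billion

Year 2014: gap = -2.0 × (8.44 - 4.61) = -7.66%, loss ≈ 18014 × 7.66/100 ≈ 1380.
Year 2015: gap = -2.0 × (6.15 - 4.61) = -3.08%, loss ≈ 18014 × 3.08/100 ≈ 555.
Year 2016: gap = -2.0 × (5.9 - 4.61) = -2.58%, loss ≈ 18014 × 2.58/100 ≈ 465.
Year 2017: gap = -2.0 × (6.35 - 4.61) = -3.48%, loss ≈ 18014 × 3.48/100 ≈ 627.
Total lost output = 1380 + 555 + 465 + 627 = 3027 billion.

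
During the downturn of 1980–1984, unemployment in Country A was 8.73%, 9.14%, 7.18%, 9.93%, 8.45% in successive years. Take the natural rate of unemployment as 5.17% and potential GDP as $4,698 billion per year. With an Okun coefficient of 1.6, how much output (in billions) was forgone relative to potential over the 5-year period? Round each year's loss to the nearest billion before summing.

Year 1980: gap = -1.6 × (8.73 - 5.17) = -5.696%, loss ≈ 4698 × 5.696/100 ≈ 268.
Year 1981: gap = -1.6 × (9.14 - 5.17) = -6.352%, loss ≈ 4698 × 6.352/100 ≈ 298.
Year 1982: gap = -1.6 × (7.18 - 5.17) = -3.216%, loss ≈ 4698 × 3.216/100 ≈ 151.
Year 1983: gap = -1.6 × (9.93 - 5.17) = -7.616%, loss ≈ 4698 × 7.616/100 ≈ 358.
Year 1984: gap = -1.6 × (8.45 - 5.17) = -5.248%, loss ≈ 4698 × 5.248/100 ≈ 247.
Total lost output = 268 + 298 + 151 + 358 + 247 = 1322 billion.

$1,322 billion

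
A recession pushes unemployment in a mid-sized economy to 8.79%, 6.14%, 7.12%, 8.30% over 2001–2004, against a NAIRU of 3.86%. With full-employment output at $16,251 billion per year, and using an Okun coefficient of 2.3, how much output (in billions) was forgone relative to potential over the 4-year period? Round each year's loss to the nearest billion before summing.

Year 2001: gap = -2.3 × (8.79 - 3.86) = -11.339%, loss ≈ 16251 × 11.339/100 ≈ 1843.
Year 2002: gap = -2.3 × (6.14 - 3.86) = -5.244%, loss ≈ 16251 × 5.244/100 ≈ 852.
Year 2003: gap = -2.3 × (7.12 - 3.86) = -7.498%, loss ≈ 16251 × 7.498/100 ≈ 1218.
Year 2004: gap = -2.3 × (8.3 - 3.86) = -10.212%, loss ≈ 16251 × 10.212/100 ≈ 1660.
Total lost output = 1843 + 852 + 1218 + 1660 = 5573 billion.

$5,573 billion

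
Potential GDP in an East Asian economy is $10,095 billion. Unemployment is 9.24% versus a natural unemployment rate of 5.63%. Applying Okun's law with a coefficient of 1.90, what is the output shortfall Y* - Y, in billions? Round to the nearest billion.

$692 billion

Output gap = -1.90 × (9.24 - 5.63) = -1.9 × 3.61 = -6.859%.
Actual GDP ≈ 10095 × 0.93141 ≈ 9403 billion, so the shortfall is 10095 - 9403 = 692 billion.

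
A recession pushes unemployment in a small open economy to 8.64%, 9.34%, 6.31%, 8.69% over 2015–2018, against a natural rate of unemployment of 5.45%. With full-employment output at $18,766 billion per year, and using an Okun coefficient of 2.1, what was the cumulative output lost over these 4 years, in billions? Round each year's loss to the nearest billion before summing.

Year 2015: gap = -2.1 × (8.64 - 5.45) = -6.699%, loss ≈ 18766 × 6.699/100 ≈ 1257.
Year 2016: gap = -2.1 × (9.34 - 5.45) = -8.169%, loss ≈ 18766 × 8.169/100 ≈ 1533.
Year 2017: gap = -2.1 × (6.31 - 5.45) = -1.806%, loss ≈ 18766 × 1.806/100 ≈ 339.
Year 2018: gap = -2.1 × (8.69 - 5.45) = -6.804%, loss ≈ 18766 × 6.804/100 ≈ 1277.
Total lost output = 1257 + 1533 + 339 + 1277 = 4406 billion.

$4,406 billion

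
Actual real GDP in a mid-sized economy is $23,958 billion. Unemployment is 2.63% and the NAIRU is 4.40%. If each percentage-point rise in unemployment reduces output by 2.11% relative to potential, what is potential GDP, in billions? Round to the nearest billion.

Unemployment gap = 2.63 - 4.4 = -1.77 points, so output gap = -2.11 × (-1.77) = 3.7347%.
Since Y = Y* × (1 + gap/100), Y* = 23958/1.037347 ≈ 23095 billion.

$23,095 billion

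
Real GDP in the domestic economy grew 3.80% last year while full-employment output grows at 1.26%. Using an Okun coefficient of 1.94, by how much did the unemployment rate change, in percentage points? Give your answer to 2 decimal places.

Growth-rate Okun's law: g_Y = g_Y* - β × Δu, so Δu = (g_Y* - g_Y)/β.
Δu = (1.26 - 3.8)/1.94 = -2.54/1.94 = -1.31 percentage points.

-1.31 percentage points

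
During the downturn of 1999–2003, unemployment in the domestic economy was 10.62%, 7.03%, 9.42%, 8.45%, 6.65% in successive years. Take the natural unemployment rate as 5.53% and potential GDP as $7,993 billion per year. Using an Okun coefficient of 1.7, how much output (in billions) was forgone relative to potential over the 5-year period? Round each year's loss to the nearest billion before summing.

$1,974 billion

Year 1999: gap = -1.7 × (10.62 - 5.53) = -8.653%, loss ≈ 7993 × 8.653/100 ≈ 692.
Year 2000: gap = -1.7 × (7.03 - 5.53) = -2.55%, loss ≈ 7993 × 2.55/100 ≈ 204.
Year 2001: gap = -1.7 × (9.42 - 5.53) = -6.613%, loss ≈ 7993 × 6.613/100 ≈ 529.
Year 2002: gap = -1.7 × (8.45 - 5.53) = -4.964%, loss ≈ 7993 × 4.964/100 ≈ 397.
Year 2003: gap = -1.7 × (6.65 - 5.53) = -1.904%, loss ≈ 7993 × 1.904/100 ≈ 152.
Total lost output = 692 + 204 + 529 + 397 + 152 = 1974 billion.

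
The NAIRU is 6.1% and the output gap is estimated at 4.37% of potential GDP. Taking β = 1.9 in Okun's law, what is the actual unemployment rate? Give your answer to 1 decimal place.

3.8%

From Okun's law, u - u* = -(output gap)/β = -(4.37)/1.9 = -2.3 points.
So u = 6.1 - 2.3 = 3.8%.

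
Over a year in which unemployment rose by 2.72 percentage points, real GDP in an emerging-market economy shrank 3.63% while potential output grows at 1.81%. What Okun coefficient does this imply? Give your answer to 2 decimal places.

β ≈ 2.00

Growth form: g_Y = g_Y* - β × Δu, so β = (g_Y* - g_Y)/Δu.
β = (1.81 + 3.63)/2.72 = 5.44/2.72 = 2.00.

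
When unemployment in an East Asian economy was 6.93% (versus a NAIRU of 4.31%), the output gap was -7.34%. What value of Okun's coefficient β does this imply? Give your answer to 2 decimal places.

β ≈ 2.80

Okun's law: output gap = -β × (u - u*).
-7.34 = -β × (6.93 - 4.31) = -β × 2.62, so β = 7.34/2.62 = 2.80.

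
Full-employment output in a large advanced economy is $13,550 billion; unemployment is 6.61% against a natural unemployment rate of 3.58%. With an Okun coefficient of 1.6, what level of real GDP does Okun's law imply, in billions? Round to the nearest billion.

Unemployment gap = 6.61 - 3.58 = 3.03 points, so the output gap is -1.6 × 3.03 = -4.848%.
Actual GDP = 13550 × (1 - 4.848/100) = 13550 × 0.95152 ≈ 12893 billion.

$12,893 billion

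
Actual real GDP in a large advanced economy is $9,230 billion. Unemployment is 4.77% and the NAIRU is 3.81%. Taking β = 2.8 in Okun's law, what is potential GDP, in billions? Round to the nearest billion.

Unemployment gap = 4.77 - 3.81 = 0.96 points, so output gap = -2.8 × 0.96 = -2.688%.
Since Y = Y* × (1 + gap/100), Y* = 9230/0.97312 ≈ 9485 billion.

$9,485 billion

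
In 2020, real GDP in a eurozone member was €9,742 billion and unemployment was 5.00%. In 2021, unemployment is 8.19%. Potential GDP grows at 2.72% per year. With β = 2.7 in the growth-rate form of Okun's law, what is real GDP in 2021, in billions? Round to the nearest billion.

€9,168 billion

Δu = 8.19 - 5 = 3.19 points.
Okun's law (growth form): g_Y = g_Y* - β × Δu = 2.72 - 2.7 × (3.19) = 2.72 - 8.613 = -5.893%.
Real GDP in the next year = 9742 × (1 - 5.893/100) = 9742 × 0.94107 ≈ 9168 billion.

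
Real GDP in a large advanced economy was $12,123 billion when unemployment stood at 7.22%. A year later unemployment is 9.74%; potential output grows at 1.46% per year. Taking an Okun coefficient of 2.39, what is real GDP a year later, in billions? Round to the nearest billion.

$11,570 billion

Δu = 9.74 - 7.22 = 2.52 points.
Okun's law (growth form): g_Y = g_Y* - β × Δu = 1.46 - 2.39 × (2.52) = 1.46 - 6.0228 = -4.5628%.
Real GDP in the next year = 12123 × (1 - 4.5628/100) = 12123 × 0.954372 ≈ 11570 billion.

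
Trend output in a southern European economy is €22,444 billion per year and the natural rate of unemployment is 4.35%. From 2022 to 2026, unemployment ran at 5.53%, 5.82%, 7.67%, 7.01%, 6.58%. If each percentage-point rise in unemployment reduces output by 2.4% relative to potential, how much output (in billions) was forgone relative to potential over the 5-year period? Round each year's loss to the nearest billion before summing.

€5,850 billion

Year 2022: gap = -2.4 × (5.53 - 4.35) = -2.832%, loss ≈ 22444 × 2.832/100 ≈ 636.
Year 2023: gap = -2.4 × (5.82 - 4.35) = -3.528%, loss ≈ 22444 × 3.528/100 ≈ 792.
Year 2024: gap = -2.4 × (7.67 - 4.35) = -7.968%, loss ≈ 22444 × 7.968/100 ≈ 1788.
Year 2025: gap = -2.4 × (7.01 - 4.35) = -6.384%, loss ≈ 22444 × 6.384/100 ≈ 1433.
Year 2026: gap = -2.4 × (6.58 - 4.35) = -5.352%, loss ≈ 22444 × 5.352/100 ≈ 1201.
Total lost output = 636 + 792 + 1788 + 1433 + 1201 = 5850 billion.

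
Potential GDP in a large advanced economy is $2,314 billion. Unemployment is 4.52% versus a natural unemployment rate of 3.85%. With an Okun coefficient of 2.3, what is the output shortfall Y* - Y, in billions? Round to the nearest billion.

Output gap = -2.3 × (4.52 - 3.85) = -2.3 × 0.67 = -1.541%.
Actual GDP ≈ 2314 × 0.98459 ≈ 2278 billion, so the shortfall is 2314 - 2278 = 36 billion.

$36 billion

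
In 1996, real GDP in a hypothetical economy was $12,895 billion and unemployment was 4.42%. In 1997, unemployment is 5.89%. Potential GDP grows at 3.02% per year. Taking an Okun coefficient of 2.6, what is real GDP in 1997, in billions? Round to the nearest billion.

$12,792 billion

Δu = 5.89 - 4.42 = 1.47 points.
Okun's law (growth form): g_Y = g_Y* - β × Δu = 3.02 - 2.6 × (1.47) = 3.02 - 3.822 = -0.802%.
Real GDP in the next year = 12895 × (1 - 0.802/100) = 12895 × 0.99198 ≈ 12792 billion.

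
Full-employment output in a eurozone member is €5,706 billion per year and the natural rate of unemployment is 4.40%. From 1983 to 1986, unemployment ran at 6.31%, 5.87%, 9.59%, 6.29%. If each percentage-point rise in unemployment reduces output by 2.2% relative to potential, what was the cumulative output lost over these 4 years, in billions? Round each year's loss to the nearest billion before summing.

Year 1983: gap = -2.2 × (6.31 - 4.4) = -4.202%, loss ≈ 5706 × 4.202/100 ≈ 240.
Year 1984: gap = -2.2 × (5.87 - 4.4) = -3.234%, loss ≈ 5706 × 3.234/100 ≈ 185.
Year 1985: gap = -2.2 × (9.59 - 4.4) = -11.418%, loss ≈ 5706 × 11.418/100 ≈ 652.
Year 1986: gap = -2.2 × (6.29 - 4.4) = -4.158%, loss ≈ 5706 × 4.158/100 ≈ 237.
Total lost output = 240 + 185 + 652 + 237 = 1314 billion.

€1,314 billion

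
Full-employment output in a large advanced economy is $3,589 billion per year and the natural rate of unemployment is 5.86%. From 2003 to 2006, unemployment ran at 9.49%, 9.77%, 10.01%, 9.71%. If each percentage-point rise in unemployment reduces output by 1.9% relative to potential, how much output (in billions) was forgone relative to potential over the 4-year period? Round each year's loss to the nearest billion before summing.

Year 2003: gap = -1.9 × (9.49 - 5.86) = -6.897%, loss ≈ 3589 × 6.897/100 ≈ 248.
Year 2004: gap = -1.9 × (9.77 - 5.86) = -7.429%, loss ≈ 3589 × 7.429/100 ≈ 267.
Year 2005: gap = -1.9 × (10.01 - 5.86) = -7.885%, loss ≈ 3589 × 7.885/100 ≈ 283.
Year 2006: gap = -1.9 × (9.71 - 5.86) = -7.315%, loss ≈ 3589 × 7.315/100 ≈ 263.
Total lost output = 248 + 267 + 283 + 263 = 1061 billion.

$1,061 billion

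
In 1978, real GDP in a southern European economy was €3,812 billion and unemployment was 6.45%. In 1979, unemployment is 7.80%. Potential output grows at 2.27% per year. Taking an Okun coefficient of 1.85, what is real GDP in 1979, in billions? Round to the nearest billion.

€3,803 billion

Δu = 7.8 - 6.45 = 1.35 points.
Okun's law (growth form): g_Y = g_Y* - β × Δu = 2.27 - 1.85 × (1.35) = 2.27 - 2.4975 = -0.2275%.
Real GDP in the next year = 3812 × (1 - 0.2275/100) = 3812 × 0.997725 ≈ 3803 billion.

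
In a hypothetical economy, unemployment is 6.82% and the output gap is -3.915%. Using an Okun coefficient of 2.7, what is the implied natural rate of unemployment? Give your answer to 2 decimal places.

From Okun's law, u - u* = -(output gap)/β = -(-3.915)/2.7 = 1.45 points.
So u* = 6.82 - 1.45 = 5.37%.

5.37%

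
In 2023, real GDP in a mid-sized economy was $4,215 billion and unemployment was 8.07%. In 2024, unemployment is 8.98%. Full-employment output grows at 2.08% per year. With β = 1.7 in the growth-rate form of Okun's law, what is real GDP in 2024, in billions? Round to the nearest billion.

Δu = 8.98 - 8.07 = 0.91 points.
Okun's law (growth form): g_Y = g_Y* - β × Δu = 2.08 - 1.7 × (0.91) = 2.08 - 1.547 = 0.533%.
Real GDP in the next year = 4215 × (1 + 0.533/100) = 4215 × 1.00533 ≈ 4237 billion.

$4,237 billion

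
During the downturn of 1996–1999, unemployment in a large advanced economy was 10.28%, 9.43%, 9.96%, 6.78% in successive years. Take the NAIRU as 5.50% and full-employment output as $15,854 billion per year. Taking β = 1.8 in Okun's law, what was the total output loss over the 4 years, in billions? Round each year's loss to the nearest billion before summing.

Year 1996: gap = -1.8 × (10.28 - 5.5) = -8.604%, loss ≈ 15854 × 8.604/100 ≈ 1364.
Year 1997: gap = -1.8 × (9.43 - 5.5) = -7.074%, loss ≈ 15854 × 7.074/100 ≈ 1122.
Year 1998: gap = -1.8 × (9.96 - 5.5) = -8.028%, loss ≈ 15854 × 8.028/100 ≈ 1273.
Year 1999: gap = -1.8 × (6.78 - 5.5) = -2.304%, loss ≈ 15854 × 2.304/100 ≈ 365.
Total lost output = 1364 + 1122 + 1273 + 365 = 4124 billion.

$4,124 billion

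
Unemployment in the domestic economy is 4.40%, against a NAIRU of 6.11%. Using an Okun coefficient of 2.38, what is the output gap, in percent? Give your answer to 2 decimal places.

The unemployment gap is 4.4 - 6.11 = -1.71 percentage points.
Okun's law gives an output gap of -2.38 × (-1.71) = 4.0698%, i.e. 4.07% above potential.

4.07%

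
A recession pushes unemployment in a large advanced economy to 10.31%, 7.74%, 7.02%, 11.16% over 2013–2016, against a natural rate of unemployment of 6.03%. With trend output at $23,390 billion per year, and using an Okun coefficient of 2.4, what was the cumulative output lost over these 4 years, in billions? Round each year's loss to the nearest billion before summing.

$6,799 billion

Year 2013: gap = -2.4 × (10.31 - 6.03) = -10.272%, loss ≈ 23390 × 10.272/100 ≈ 2403.
Year 2014: gap = -2.4 × (7.74 - 6.03) = -4.104%, loss ≈ 23390 × 4.104/100 ≈ 960.
Year 2015: gap = -2.4 × (7.02 - 6.03) = -2.376%, loss ≈ 23390 × 2.376/100 ≈ 556.
Year 2016: gap = -2.4 × (11.16 - 6.03) = -12.312%, loss ≈ 23390 × 12.312/100 ≈ 2880.
Total lost output = 2403 + 960 + 556 + 2880 = 6799 billion.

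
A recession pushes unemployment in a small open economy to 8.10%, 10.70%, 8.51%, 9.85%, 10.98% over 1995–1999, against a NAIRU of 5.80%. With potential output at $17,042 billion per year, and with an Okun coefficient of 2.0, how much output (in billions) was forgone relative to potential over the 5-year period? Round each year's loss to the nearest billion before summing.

$6,524 billion

Year 1995: gap = -2.0 × (8.1 - 5.8) = -4.6%, loss ≈ 17042 × 4.6/100 ≈ 784.
Year 1996: gap = -2.0 × (10.7 - 5.8) = -9.8%, loss ≈ 17042 × 9.8/100 ≈ 1670.
Year 1997: gap = -2.0 × (8.51 - 5.8) = -5.42%, loss ≈ 17042 × 5.42/100 ≈ 924.
Year 1998: gap = -2.0 × (9.85 - 5.8) = -8.1%, loss ≈ 17042 × 8.1/100 ≈ 1380.
Year 1999: gap = -2.0 × (10.98 - 5.8) = -10.36%, loss ≈ 17042 × 10.36/100 ≈ 1766.
Total lost output = 784 + 1670 + 924 + 1380 + 1766 = 6524 billion.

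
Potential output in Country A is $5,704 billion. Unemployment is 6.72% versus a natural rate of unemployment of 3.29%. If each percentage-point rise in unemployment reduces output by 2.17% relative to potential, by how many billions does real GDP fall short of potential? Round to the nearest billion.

Output gap = -2.17 × (6.72 - 3.29) = -2.17 × 3.43 = -7.4431%.
Actual GDP ≈ 5704 × 0.925569 ≈ 5279 billion, so the shortfall is 5704 - 5279 = 425 billion.

$425 billion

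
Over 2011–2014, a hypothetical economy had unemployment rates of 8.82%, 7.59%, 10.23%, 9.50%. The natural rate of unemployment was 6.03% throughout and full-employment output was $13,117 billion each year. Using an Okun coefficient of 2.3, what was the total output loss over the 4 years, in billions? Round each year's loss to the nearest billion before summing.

$3,627 billion

Year 2011: gap = -2.3 × (8.82 - 6.03) = -6.417%, loss ≈ 13117 × 6.417/100 ≈ 842.
Year 2012: gap = -2.3 × (7.59 - 6.03) = -3.588%, loss ≈ 13117 × 3.588/100 ≈ 471.
Year 2013: gap = -2.3 × (10.23 - 6.03) = -9.66%, loss ≈ 13117 × 9.66/100 ≈ 1267.
Year 2014: gap = -2.3 × (9.5 - 6.03) = -7.981%, loss ≈ 13117 × 7.981/100 ≈ 1047.
Total lost output = 842 + 471 + 1267 + 1047 = 3627 billion.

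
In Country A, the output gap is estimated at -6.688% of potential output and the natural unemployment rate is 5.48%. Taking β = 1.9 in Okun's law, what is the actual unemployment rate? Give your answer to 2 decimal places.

From Okun's law, u - u* = -(output gap)/β = -(-6.688)/1.9 = 3.52 points.
So u = 5.48 + 3.52 = 9.00%.

9.00%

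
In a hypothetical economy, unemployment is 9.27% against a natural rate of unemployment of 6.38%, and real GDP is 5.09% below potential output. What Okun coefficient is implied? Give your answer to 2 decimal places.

Okun's law: output gap = -β × (u - u*).
-5.09 = -β × (9.27 - 6.38) = -β × 2.89, so β = 5.09/2.89 = 1.76.

β ≈ 1.76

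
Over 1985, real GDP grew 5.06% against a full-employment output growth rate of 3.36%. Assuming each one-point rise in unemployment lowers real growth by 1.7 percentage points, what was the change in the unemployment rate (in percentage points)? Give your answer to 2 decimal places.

-1.00 percentage points

Growth-rate Okun's law: g_Y = g_Y* - β × Δu, so Δu = (g_Y* - g_Y)/β.
Δu = (3.36 - 5.06)/1.7 = -1.7/1.7 = -1.00 percentage point.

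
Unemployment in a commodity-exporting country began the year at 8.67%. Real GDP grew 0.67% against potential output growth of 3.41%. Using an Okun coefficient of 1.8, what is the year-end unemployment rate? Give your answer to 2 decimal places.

Growth-rate Okun's law: g_Y = g_Y* - β × Δu, so Δu = (g_Y* - g_Y)/β.
Δu = (3.41 - 0.67)/1.8 = 2.74/1.8 = 1.52 percentage points.
Year-end unemployment = 8.67 + 1.52 = 10.19%.

10.19%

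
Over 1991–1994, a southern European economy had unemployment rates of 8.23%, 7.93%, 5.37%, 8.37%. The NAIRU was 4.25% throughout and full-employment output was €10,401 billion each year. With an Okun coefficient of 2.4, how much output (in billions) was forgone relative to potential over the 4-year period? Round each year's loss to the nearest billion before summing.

€3,221 billion

Year 1991: gap = -2.4 × (8.23 - 4.25) = -9.552%, loss ≈ 10401 × 9.552/100 ≈ 994.
Year 1992: gap = -2.4 × (7.93 - 4.25) = -8.832%, loss ≈ 10401 × 8.832/100 ≈ 919.
Year 1993: gap = -2.4 × (5.37 - 4.25) = -2.688%, loss ≈ 10401 × 2.688/100 ≈ 280.
Year 1994: gap = -2.4 × (8.37 - 4.25) = -9.888%, loss ≈ 10401 × 9.888/100 ≈ 1028.
Total lost output = 994 + 919 + 280 + 1028 = 3221 billion.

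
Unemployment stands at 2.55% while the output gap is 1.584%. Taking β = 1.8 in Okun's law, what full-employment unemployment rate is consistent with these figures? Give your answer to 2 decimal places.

From Okun's law, u - u* = -(output gap)/β = -(1.584)/1.8 = -0.88 points.
So u* = 2.55 + 0.88 = 3.43%.

3.43%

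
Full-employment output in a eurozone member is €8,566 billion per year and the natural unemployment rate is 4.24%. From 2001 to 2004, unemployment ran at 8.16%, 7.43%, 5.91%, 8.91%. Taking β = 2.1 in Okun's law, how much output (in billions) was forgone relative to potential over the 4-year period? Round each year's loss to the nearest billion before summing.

€2,419 billion

Year 2001: gap = -2.1 × (8.16 - 4.24) = -8.232%, loss ≈ 8566 × 8.232/100 ≈ 705.
Year 2002: gap = -2.1 × (7.43 - 4.24) = -6.699%, loss ≈ 8566 × 6.699/100 ≈ 574.
Year 2003: gap = -2.1 × (5.91 - 4.24) = -3.507%, loss ≈ 8566 × 3.507/100 ≈ 300.
Year 2004: gap = -2.1 × (8.91 - 4.24) = -9.807%, loss ≈ 8566 × 9.807/100 ≈ 840.
Total lost output = 705 + 574 + 300 + 840 = 2419 billion.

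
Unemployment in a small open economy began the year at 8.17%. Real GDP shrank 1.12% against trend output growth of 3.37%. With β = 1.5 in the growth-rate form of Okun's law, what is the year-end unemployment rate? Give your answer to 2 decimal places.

11.16%

Growth-rate Okun's law: g_Y = g_Y* - β × Δu, so Δu = (g_Y* - g_Y)/β.
Δu = (3.37 + 1.12)/1.5 = 4.49/1.5 = 2.99 percentage points.
Year-end unemployment = 8.17 + 2.99 = 11.16%.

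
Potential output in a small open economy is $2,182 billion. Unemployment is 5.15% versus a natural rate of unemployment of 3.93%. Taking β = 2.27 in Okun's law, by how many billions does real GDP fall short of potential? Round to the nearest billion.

Output gap = -2.27 × (5.15 - 3.93) = -2.27 × 1.22 = -2.7694%.
Actual GDP ≈ 2182 × 0.972306 ≈ 2122 billion, so the shortfall is 2182 - 2122 = 60 billion.

$60 billion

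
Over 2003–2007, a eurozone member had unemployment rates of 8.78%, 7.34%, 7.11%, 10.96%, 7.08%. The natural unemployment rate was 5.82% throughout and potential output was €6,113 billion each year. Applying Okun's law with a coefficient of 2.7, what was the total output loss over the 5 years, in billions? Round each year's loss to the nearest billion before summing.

€2,009 billion

Year 2003: gap = -2.7 × (8.78 - 5.82) = -7.992%, loss ≈ 6113 × 7.992/100 ≈ 489.
Year 2004: gap = -2.7 × (7.34 - 5.82) = -4.104%, loss ≈ 6113 × 4.104/100 ≈ 251.
Year 2005: gap = -2.7 × (7.11 - 5.82) = -3.483%, loss ≈ 6113 × 3.483/100 ≈ 213.
Year 2006: gap = -2.7 × (10.96 - 5.82) = -13.878%, loss ≈ 6113 × 13.878/100 ≈ 848.
Year 2007: gap = -2.7 × (7.08 - 5.82) = -3.402%, loss ≈ 6113 × 3.402/100 ≈ 208.
Total lost output = 489 + 251 + 213 + 848 + 208 = 2009 billion.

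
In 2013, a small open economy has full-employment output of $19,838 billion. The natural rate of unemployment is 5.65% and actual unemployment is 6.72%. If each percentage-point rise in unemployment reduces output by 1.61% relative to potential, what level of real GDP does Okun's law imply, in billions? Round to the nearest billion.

$19,496 billion

Unemployment gap = 6.72 - 5.65 = 1.07 points, so the output gap is -1.61 × 1.07 = -1.7227%.
Actual GDP = 19838 × (1 - 1.7227/100) = 19838 × 0.982773 ≈ 19496 billion.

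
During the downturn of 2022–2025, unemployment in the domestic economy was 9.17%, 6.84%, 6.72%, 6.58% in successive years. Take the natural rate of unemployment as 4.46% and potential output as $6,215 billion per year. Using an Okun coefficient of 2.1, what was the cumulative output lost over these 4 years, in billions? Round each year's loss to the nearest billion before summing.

$1,498 billion

Year 2022: gap = -2.1 × (9.17 - 4.46) = -9.891%, loss ≈ 6215 × 9.891/100 ≈ 615.
Year 2023: gap = -2.1 × (6.84 - 4.46) = -4.998%, loss ≈ 6215 × 4.998/100 ≈ 311.
Year 2024: gap = -2.1 × (6.72 - 4.46) = -4.746%, loss ≈ 6215 × 4.746/100 ≈ 295.
Year 2025: gap = -2.1 × (6.58 - 4.46) = -4.452%, loss ≈ 6215 × 4.452/100 ≈ 277.
Total lost output = 615 + 311 + 295 + 277 = 1498 billion.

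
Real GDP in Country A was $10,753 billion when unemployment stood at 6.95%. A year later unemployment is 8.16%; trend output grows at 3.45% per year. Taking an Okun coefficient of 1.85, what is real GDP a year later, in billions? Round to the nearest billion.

Δu = 8.16 - 6.95 = 1.21 points.
Okun's law (growth form): g_Y = g_Y* - β × Δu = 3.45 - 1.85 × (1.21) = 3.45 - 2.2385 = 1.2115%.
Real GDP in the next year = 10753 × (1 + 1.2115/100) = 10753 × 1.012115 ≈ 10883 billion.

$10,883 billion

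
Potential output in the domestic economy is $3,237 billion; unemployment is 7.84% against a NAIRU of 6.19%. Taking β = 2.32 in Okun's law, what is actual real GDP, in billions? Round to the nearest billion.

$3,113 billion

Unemployment gap = 7.84 - 6.19 = 1.65 points, so the output gap is -2.32 × 1.65 = -3.828%.
Actual GDP = 3237 × (1 - 3.828/100) = 3237 × 0.96172 ≈ 3113 billion.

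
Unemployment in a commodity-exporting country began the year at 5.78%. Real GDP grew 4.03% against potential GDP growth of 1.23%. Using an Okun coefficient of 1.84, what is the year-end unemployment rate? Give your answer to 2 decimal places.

Growth-rate Okun's law: g_Y = g_Y* - β × Δu, so Δu = (g_Y* - g_Y)/β.
Δu = (1.23 - 4.03)/1.84 = -2.8/1.84 = -1.52 percentage points.
Year-end unemployment = 5.78 - 1.52 = 4.26%.

4.26%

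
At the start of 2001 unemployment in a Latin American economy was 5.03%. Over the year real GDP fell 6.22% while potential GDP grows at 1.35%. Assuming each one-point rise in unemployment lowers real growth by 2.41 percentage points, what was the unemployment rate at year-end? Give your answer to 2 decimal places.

8.17%

Growth-rate Okun's law: g_Y = g_Y* - β × Δu, so Δu = (g_Y* - g_Y)/β.
Δu = (1.35 + 6.22)/2.41 = 7.57/2.41 = 3.14 percentage points.
Year-end unemployment = 5.03 + 3.14 = 8.17%.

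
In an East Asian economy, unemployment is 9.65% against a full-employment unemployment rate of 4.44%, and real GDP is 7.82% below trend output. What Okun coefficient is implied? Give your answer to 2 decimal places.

Okun's law: output gap = -β × (u - u*).
-7.82 = -β × (9.65 - 4.44) = -β × 5.21, so β = 7.82/5.21 = 1.50.

β ≈ 1.50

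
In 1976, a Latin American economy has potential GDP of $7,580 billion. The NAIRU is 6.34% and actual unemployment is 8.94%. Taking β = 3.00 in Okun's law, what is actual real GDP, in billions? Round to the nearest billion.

$6,989 billion

Unemployment gap = 8.94 - 6.34 = 2.6 points, so the output gap is -3 × 2.6 = -7.8%.
Actual GDP = 7580 × (1 - 7.8/100) = 7580 × 0.922 ≈ 6989 billion.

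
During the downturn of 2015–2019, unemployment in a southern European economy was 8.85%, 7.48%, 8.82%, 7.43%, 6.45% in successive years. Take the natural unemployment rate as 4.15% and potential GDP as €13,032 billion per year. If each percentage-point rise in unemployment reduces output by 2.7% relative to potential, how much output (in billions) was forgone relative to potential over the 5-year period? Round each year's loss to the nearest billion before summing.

Year 2015: gap = -2.7 × (8.85 - 4.15) = -12.69%, loss ≈ 13032 × 12.69/100 ≈ 1654.
Year 2016: gap = -2.7 × (7.48 - 4.15) = -8.991%, loss ≈ 13032 × 8.991/100 ≈ 1172.
Year 2017: gap = -2.7 × (8.82 - 4.15) = -12.609%, loss ≈ 13032 × 12.609/100 ≈ 1643.
Year 2018: gap = -2.7 × (7.43 - 4.15) = -8.856%, loss ≈ 13032 × 8.856/100 ≈ 1154.
Year 2019: gap = -2.7 × (6.45 - 4.15) = -6.21%, loss ≈ 13032 × 6.21/100 ≈ 809.
Total lost output = 1654 + 1172 + 1643 + 1154 + 809 = 6432 billion.

€6,432 billion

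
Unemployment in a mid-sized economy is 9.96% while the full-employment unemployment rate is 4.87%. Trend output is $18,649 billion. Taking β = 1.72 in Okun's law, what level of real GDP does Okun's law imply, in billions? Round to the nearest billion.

Unemployment gap = 9.96 - 4.87 = 5.09 points, so the output gap is -1.72 × 5.09 = -8.7548%.
Actual GDP = 18649 × (1 - 8.7548/100) = 18649 × 0.912452 ≈ 17016 billion.

$17,016 billion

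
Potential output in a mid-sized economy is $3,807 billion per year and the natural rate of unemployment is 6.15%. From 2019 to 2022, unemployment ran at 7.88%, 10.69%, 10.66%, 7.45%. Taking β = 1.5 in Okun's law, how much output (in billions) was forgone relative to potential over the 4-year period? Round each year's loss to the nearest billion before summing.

$690 billion

Year 2019: gap = -1.5 × (7.88 - 6.15) = -2.595%, loss ≈ 3807 × 2.595/100 ≈ 99.
Year 2020: gap = -1.5 × (10.69 - 6.15) = -6.81%, loss ≈ 3807 × 6.81/100 ≈ 259.
Year 2021: gap = -1.5 × (10.66 - 6.15) = -6.765%, loss ≈ 3807 × 6.765/100 ≈ 258.
Year 2022: gap = -1.5 × (7.45 - 6.15) = -1.95%, loss ≈ 3807 × 1.95/100 ≈ 74.
Total lost output = 99 + 259 + 258 + 74 = 690 billion.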